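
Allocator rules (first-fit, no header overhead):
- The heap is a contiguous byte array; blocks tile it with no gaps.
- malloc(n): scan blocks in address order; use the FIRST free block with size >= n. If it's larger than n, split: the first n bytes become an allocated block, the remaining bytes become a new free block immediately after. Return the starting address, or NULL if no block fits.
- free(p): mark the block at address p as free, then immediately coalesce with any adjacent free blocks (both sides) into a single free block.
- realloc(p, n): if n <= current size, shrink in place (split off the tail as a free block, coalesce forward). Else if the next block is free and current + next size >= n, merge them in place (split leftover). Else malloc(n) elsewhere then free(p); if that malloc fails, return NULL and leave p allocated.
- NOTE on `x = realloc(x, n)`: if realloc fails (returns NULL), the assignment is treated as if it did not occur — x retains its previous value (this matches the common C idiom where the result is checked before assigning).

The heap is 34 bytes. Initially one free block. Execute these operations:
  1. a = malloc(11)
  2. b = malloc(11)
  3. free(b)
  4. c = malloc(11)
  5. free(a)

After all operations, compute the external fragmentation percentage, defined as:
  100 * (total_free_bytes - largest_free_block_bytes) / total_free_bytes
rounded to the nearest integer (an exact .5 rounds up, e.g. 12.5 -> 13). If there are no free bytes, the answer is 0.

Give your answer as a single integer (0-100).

Op 1: a = malloc(11) -> a = 0; heap: [0-10 ALLOC][11-33 FREE]
Op 2: b = malloc(11) -> b = 11; heap: [0-10 ALLOC][11-21 ALLOC][22-33 FREE]
Op 3: free(b) -> (freed b); heap: [0-10 ALLOC][11-33 FREE]
Op 4: c = malloc(11) -> c = 11; heap: [0-10 ALLOC][11-21 ALLOC][22-33 FREE]
Op 5: free(a) -> (freed a); heap: [0-10 FREE][11-21 ALLOC][22-33 FREE]
Free blocks: [11 12] total_free=23 largest=12 -> 100*(23-12)/23 = 1100/23 ≈ 47.826 -> rounds to 48

Answer: 48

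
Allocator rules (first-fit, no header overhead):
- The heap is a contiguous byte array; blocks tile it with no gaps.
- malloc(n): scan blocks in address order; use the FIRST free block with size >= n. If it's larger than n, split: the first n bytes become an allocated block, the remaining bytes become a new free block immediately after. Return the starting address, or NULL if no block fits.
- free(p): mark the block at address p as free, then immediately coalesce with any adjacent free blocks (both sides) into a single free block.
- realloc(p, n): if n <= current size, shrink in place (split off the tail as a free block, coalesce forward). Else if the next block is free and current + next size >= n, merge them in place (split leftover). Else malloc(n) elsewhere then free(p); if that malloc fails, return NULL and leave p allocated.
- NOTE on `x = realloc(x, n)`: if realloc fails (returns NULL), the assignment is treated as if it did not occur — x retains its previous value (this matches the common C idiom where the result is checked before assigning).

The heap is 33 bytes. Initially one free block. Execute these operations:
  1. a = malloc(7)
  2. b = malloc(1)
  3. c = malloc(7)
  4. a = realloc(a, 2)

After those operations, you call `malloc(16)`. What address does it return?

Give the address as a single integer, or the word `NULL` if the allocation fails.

Op 1: a = malloc(7) -> a = 0; heap: [0-6 ALLOC][7-32 FREE]
Op 2: b = malloc(1) -> b = 7; heap: [0-6 ALLOC][7-7 ALLOC][8-32 FREE]
Op 3: c = malloc(7) -> c = 8; heap: [0-6 ALLOC][7-7 ALLOC][8-14 ALLOC][15-32 FREE]
Op 4: a = realloc(a, 2) -> a = 0; heap: [0-1 ALLOC][2-6 FREE][7-7 ALLOC][8-14 ALLOC][15-32 FREE]
malloc(16): first-fit scan over [0-1 ALLOC][2-6 FREE][7-7 ALLOC][8-14 ALLOC][15-32 FREE] -> 15

Answer: 15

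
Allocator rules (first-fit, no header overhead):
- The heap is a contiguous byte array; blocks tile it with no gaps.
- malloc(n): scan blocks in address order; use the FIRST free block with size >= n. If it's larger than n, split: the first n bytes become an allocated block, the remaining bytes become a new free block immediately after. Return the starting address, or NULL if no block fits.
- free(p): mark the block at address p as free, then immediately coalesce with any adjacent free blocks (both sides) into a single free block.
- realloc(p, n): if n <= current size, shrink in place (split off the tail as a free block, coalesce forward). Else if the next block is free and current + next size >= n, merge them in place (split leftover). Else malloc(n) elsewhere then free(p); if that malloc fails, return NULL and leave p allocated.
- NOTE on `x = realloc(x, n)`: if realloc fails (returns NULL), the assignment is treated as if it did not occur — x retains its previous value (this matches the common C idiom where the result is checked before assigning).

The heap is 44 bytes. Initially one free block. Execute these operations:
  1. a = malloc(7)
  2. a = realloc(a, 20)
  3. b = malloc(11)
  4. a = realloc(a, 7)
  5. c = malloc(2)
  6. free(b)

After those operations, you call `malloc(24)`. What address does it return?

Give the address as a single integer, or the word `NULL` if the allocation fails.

Op 1: a = malloc(7) -> a = 0; heap: [0-6 ALLOC][7-43 FREE]
Op 2: a = realloc(a, 20) -> a = 0; heap: [0-19 ALLOC][20-43 FREE]
Op 3: b = malloc(11) -> b = 20; heap: [0-19 ALLOC][20-30 ALLOC][31-43 FREE]
Op 4: a = realloc(a, 7) -> a = 0; heap: [0-6 ALLOC][7-19 FREE][20-30 ALLOC][31-43 FREE]
Op 5: c = malloc(2) -> c = 7; heap: [0-6 ALLOC][7-8 ALLOC][9-19 FREE][20-30 ALLOC][31-43 FREE]
Op 6: free(b) -> (freed b); heap: [0-6 ALLOC][7-8 ALLOC][9-43 FREE]
malloc(24): first-fit scan over [0-6 ALLOC][7-8 ALLOC][9-43 FREE] -> 9

Answer: 9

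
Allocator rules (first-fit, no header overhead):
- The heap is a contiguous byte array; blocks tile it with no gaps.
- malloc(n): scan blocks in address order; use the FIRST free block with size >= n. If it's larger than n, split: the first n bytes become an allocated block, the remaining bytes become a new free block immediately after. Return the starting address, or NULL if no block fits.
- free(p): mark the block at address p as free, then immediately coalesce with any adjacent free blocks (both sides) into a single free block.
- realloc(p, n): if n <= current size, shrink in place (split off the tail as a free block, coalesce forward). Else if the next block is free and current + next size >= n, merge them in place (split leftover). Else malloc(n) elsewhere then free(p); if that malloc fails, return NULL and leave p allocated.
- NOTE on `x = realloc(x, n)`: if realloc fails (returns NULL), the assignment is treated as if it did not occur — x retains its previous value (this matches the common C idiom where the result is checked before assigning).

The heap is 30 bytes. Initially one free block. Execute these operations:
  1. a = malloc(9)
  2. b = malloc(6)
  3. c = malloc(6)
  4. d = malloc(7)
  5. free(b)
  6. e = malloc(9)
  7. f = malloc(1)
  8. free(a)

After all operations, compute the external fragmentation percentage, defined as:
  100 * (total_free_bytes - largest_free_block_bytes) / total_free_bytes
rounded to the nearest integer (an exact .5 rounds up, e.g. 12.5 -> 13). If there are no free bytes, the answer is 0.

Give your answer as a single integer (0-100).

Answer: 44

Derivation:
Op 1: a = malloc(9) -> a = 0; heap: [0-8 ALLOC][9-29 FREE]
Op 2: b = malloc(6) -> b = 9; heap: [0-8 ALLOC][9-14 ALLOC][15-29 FREE]
Op 3: c = malloc(6) -> c = 15; heap: [0-8 ALLOC][9-14 ALLOC][15-20 ALLOC][21-29 FREE]
Op 4: d = malloc(7) -> d = 21; heap: [0-8 ALLOC][9-14 ALLOC][15-20 ALLOC][21-27 ALLOC][28-29 FREE]
Op 5: free(b) -> (freed b); heap: [0-8 ALLOC][9-14 FREE][15-20 ALLOC][21-27 ALLOC][28-29 FREE]
Op 6: e = malloc(9) -> e = NULL; heap: [0-8 ALLOC][9-14 FREE][15-20 ALLOC][21-27 ALLOC][28-29 FREE]
Op 7: f = malloc(1) -> f = 9; heap: [0-8 ALLOC][9-9 ALLOC][10-14 FREE][15-20 ALLOC][21-27 ALLOC][28-29 FREE]
Op 8: free(a) -> (freed a); heap: [0-8 FREE][9-9 ALLOC][10-14 FREE][15-20 ALLOC][21-27 ALLOC][28-29 FREE]
Free blocks: [9 5 2] total_free=16 largest=9 -> 100*(16-9)/16 = 700/16 = 43.75 -> rounds to 44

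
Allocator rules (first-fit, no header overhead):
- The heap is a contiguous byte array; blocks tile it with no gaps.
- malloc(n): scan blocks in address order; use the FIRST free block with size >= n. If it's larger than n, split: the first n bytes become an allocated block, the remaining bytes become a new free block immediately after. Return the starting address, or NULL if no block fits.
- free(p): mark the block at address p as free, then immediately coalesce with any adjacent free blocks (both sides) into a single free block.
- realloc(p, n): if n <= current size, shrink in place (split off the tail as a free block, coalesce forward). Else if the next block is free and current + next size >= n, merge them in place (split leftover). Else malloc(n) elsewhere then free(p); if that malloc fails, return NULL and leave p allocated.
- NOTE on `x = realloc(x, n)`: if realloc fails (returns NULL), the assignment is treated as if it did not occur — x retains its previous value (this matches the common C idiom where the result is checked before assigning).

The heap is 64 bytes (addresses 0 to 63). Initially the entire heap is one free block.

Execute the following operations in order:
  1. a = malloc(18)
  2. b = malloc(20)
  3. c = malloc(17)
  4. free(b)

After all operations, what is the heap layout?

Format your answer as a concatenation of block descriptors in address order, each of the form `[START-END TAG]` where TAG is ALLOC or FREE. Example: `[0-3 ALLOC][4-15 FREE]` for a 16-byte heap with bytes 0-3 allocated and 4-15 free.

Answer: [0-17 ALLOC][18-37 FREE][38-54 ALLOC][55-63 FREE]

Derivation:
Op 1: a = malloc(18) -> a = 0; heap: [0-17 ALLOC][18-63 FREE]
Op 2: b = malloc(20) -> b = 18; heap: [0-17 ALLOC][18-37 ALLOC][38-63 FREE]
Op 3: c = malloc(17) -> c = 38; heap: [0-17 ALLOC][18-37 ALLOC][38-54 ALLOC][55-63 FREE]
Op 4: free(b) -> (freed b); heap: [0-17 ALLOC][18-37 FREE][38-54 ALLOC][55-63 FREE]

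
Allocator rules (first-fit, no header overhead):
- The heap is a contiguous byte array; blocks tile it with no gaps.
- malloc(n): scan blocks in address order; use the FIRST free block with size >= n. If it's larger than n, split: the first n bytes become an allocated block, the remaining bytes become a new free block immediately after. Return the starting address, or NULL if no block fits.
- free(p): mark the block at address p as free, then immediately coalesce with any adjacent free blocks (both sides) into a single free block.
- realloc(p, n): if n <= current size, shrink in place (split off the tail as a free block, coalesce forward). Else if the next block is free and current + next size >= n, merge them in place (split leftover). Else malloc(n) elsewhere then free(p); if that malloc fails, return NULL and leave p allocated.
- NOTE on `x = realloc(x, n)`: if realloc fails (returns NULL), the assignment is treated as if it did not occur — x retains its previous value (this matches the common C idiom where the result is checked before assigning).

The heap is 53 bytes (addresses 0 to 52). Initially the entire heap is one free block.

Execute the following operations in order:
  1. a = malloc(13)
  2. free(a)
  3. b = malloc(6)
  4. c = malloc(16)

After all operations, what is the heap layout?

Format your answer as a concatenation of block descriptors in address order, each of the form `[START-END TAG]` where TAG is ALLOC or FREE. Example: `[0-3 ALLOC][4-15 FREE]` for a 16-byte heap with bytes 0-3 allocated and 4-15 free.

Op 1: a = malloc(13) -> a = 0; heap: [0-12 ALLOC][13-52 FREE]
Op 2: free(a) -> (freed a); heap: [0-52 FREE]
Op 3: b = malloc(6) -> b = 0; heap: [0-5 ALLOC][6-52 FREE]
Op 4: c = malloc(16) -> c = 6; heap: [0-5 ALLOC][6-21 ALLOC][22-52 FREE]

Answer: [0-5 ALLOC][6-21 ALLOC][22-52 FREE]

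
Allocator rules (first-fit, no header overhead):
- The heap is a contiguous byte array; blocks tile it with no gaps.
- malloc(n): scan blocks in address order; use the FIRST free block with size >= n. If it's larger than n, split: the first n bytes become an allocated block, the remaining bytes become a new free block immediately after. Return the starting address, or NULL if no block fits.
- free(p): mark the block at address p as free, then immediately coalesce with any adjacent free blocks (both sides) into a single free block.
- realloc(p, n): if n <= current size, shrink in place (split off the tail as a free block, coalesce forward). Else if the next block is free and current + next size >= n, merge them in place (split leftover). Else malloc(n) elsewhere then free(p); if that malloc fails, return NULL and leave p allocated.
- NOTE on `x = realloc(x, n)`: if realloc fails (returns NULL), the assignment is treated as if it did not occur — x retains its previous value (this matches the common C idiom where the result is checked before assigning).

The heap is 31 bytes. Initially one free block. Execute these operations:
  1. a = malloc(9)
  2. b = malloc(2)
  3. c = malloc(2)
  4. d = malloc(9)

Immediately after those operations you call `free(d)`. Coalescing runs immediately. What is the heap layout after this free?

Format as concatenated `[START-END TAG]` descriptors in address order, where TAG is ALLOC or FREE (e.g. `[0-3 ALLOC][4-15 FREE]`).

Answer: [0-8 ALLOC][9-10 ALLOC][11-12 ALLOC][13-30 FREE]

Derivation:
Op 1: a = malloc(9) -> a = 0; heap: [0-8 ALLOC][9-30 FREE]
Op 2: b = malloc(2) -> b = 9; heap: [0-8 ALLOC][9-10 ALLOC][11-30 FREE]
Op 3: c = malloc(2) -> c = 11; heap: [0-8 ALLOC][9-10 ALLOC][11-12 ALLOC][13-30 FREE]
Op 4: d = malloc(9) -> d = 13; heap: [0-8 ALLOC][9-10 ALLOC][11-12 ALLOC][13-21 ALLOC][22-30 FREE]
free(d): d = 13 -> block [13-21 ALLOC]; mark free, coalesce with adjacent free neighbors -> [0-8 ALLOC][9-10 ALLOC][11-12 ALLOC][13-30 FREE]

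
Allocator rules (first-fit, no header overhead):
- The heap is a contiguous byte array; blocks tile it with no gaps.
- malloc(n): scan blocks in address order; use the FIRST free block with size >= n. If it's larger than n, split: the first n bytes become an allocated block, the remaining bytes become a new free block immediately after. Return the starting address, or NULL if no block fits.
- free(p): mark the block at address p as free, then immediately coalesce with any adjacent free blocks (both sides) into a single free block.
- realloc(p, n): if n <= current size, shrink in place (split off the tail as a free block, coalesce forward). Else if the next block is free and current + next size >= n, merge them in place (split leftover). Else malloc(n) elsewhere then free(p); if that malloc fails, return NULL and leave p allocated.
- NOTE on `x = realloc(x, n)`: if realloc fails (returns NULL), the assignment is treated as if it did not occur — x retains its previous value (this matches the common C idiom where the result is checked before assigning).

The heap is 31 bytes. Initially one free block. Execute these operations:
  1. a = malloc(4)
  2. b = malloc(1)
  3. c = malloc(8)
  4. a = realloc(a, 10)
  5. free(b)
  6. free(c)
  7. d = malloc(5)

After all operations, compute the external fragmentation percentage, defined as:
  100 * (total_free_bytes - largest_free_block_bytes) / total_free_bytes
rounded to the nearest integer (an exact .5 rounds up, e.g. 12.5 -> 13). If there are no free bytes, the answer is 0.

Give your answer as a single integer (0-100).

Op 1: a = malloc(4) -> a = 0; heap: [0-3 ALLOC][4-30 FREE]
Op 2: b = malloc(1) -> b = 4; heap: [0-3 ALLOC][4-4 ALLOC][5-30 FREE]
Op 3: c = malloc(8) -> c = 5; heap: [0-3 ALLOC][4-4 ALLOC][5-12 ALLOC][13-30 FREE]
Op 4: a = realloc(a, 10) -> a = 13; heap: [0-3 FREE][4-4 ALLOC][5-12 ALLOC][13-22 ALLOC][23-30 FREE]
Op 5: free(b) -> (freed b); heap: [0-4 FREE][5-12 ALLOC][13-22 ALLOC][23-30 FREE]
Op 6: free(c) -> (freed c); heap: [0-12 FREE][13-22 ALLOC][23-30 FREE]
Op 7: d = malloc(5) -> d = 0; heap: [0-4 ALLOC][5-12 FREE][13-22 ALLOC][23-30 FREE]
Free blocks: [8 8] total_free=16 largest=8 -> 100*(16-8)/16 = 800/16 = 50

Answer: 50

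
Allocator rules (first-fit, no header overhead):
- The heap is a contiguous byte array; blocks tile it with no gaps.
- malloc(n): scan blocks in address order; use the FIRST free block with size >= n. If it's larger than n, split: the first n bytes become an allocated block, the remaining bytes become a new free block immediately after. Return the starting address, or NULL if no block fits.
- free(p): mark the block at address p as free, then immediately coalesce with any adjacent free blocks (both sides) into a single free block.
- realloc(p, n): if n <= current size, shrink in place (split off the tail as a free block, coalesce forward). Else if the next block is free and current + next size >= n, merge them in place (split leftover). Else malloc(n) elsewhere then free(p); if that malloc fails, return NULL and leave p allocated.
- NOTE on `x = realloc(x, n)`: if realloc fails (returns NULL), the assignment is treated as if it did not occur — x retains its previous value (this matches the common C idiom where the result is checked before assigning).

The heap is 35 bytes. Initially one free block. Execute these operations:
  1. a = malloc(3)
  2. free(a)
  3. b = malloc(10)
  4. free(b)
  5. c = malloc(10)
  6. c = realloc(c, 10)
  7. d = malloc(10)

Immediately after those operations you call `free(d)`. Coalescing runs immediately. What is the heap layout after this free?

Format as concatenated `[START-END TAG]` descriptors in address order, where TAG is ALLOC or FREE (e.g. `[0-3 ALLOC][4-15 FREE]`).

Op 1: a = malloc(3) -> a = 0; heap: [0-2 ALLOC][3-34 FREE]
Op 2: free(a) -> (freed a); heap: [0-34 FREE]
Op 3: b = malloc(10) -> b = 0; heap: [0-9 ALLOC][10-34 FREE]
Op 4: free(b) -> (freed b); heap: [0-34 FREE]
Op 5: c = malloc(10) -> c = 0; heap: [0-9 ALLOC][10-34 FREE]
Op 6: c = realloc(c, 10) -> c = 0; heap: [0-9 ALLOC][10-34 FREE]
Op 7: d = malloc(10) -> d = 10; heap: [0-9 ALLOC][10-19 ALLOC][20-34 FREE]
free(d): d = 10 -> block [10-19 ALLOC]; mark free, coalesce with adjacent free neighbors -> [0-9 ALLOC][10-34 FREE]

Answer: [0-9 ALLOC][10-34 FREE]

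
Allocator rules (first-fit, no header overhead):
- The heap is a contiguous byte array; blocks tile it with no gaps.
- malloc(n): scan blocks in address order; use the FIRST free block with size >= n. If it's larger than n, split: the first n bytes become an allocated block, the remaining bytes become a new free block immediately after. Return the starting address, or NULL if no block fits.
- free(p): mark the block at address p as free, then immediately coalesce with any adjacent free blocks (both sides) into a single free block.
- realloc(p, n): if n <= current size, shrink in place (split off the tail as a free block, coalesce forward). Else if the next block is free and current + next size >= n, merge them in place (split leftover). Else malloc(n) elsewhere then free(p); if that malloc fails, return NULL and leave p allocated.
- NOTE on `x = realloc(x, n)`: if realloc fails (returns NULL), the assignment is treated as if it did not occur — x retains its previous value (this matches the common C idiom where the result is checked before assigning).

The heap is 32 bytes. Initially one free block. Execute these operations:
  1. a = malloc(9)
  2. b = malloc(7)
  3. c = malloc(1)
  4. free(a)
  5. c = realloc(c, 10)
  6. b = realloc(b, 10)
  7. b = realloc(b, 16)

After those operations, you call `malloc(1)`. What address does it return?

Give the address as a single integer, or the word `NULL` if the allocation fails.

Answer: 0

Derivation:
Op 1: a = malloc(9) -> a = 0; heap: [0-8 ALLOC][9-31 FREE]
Op 2: b = malloc(7) -> b = 9; heap: [0-8 ALLOC][9-15 ALLOC][16-31 FREE]
Op 3: c = malloc(1) -> c = 16; heap: [0-8 ALLOC][9-15 ALLOC][16-16 ALLOC][17-31 FREE]
Op 4: free(a) -> (freed a); heap: [0-8 FREE][9-15 ALLOC][16-16 ALLOC][17-31 FREE]
Op 5: c = realloc(c, 10) -> c = 16; heap: [0-8 FREE][9-15 ALLOC][16-25 ALLOC][26-31 FREE]
Op 6: b = realloc(b, 10) -> NULL (b unchanged); heap: [0-8 FREE][9-15 ALLOC][16-25 ALLOC][26-31 FREE]
Op 7: b = realloc(b, 16) -> NULL (b unchanged); heap: [0-8 FREE][9-15 ALLOC][16-25 ALLOC][26-31 FREE]
malloc(1): first-fit scan over [0-8 FREE][9-15 ALLOC][16-25 ALLOC][26-31 FREE] -> 0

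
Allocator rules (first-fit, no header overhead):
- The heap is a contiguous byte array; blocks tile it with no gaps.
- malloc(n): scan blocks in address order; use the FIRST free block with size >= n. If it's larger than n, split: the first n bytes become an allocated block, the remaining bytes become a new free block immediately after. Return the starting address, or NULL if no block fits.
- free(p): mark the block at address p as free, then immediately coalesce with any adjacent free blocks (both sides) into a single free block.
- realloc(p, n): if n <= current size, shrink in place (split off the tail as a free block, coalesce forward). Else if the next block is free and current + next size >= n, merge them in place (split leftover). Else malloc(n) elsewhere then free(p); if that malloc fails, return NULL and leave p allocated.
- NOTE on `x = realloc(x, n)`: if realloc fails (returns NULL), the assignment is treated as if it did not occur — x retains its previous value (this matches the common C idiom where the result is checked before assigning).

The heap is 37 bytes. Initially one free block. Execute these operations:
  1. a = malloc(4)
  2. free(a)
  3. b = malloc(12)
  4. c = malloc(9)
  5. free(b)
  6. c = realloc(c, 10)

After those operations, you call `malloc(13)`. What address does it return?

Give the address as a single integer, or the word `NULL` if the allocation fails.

Answer: 22

Derivation:
Op 1: a = malloc(4) -> a = 0; heap: [0-3 ALLOC][4-36 FREE]
Op 2: free(a) -> (freed a); heap: [0-36 FREE]
Op 3: b = malloc(12) -> b = 0; heap: [0-11 ALLOC][12-36 FREE]
Op 4: c = malloc(9) -> c = 12; heap: [0-11 ALLOC][12-20 ALLOC][21-36 FREE]
Op 5: free(b) -> (freed b); heap: [0-11 FREE][12-20 ALLOC][21-36 FREE]
Op 6: c = realloc(c, 10) -> c = 12; heap: [0-11 FREE][12-21 ALLOC][22-36 FREE]
malloc(13): first-fit scan over [0-11 FREE][12-21 ALLOC][22-36 FREE] -> 22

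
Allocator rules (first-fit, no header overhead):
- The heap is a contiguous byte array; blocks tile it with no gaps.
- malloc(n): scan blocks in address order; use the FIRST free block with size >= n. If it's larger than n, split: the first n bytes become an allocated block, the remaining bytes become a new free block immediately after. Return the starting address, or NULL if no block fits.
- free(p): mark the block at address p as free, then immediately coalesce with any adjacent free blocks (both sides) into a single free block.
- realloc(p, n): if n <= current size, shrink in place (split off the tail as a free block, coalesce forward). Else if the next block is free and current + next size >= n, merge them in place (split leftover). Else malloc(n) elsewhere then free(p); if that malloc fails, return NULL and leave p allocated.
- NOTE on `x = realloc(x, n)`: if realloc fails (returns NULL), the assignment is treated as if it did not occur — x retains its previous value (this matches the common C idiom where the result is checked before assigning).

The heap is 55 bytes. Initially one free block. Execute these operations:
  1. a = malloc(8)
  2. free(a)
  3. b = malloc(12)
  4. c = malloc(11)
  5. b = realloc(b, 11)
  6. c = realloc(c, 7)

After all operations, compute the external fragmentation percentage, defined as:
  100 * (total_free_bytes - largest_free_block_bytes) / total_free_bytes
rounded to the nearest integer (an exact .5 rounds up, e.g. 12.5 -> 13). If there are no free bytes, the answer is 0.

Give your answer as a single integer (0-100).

Op 1: a = malloc(8) -> a = 0; heap: [0-7 ALLOC][8-54 FREE]
Op 2: free(a) -> (freed a); heap: [0-54 FREE]
Op 3: b = malloc(12) -> b = 0; heap: [0-11 ALLOC][12-54 FREE]
Op 4: c = malloc(11) -> c = 12; heap: [0-11 ALLOC][12-22 ALLOC][23-54 FREE]
Op 5: b = realloc(b, 11) -> b = 0; heap: [0-10 ALLOC][11-11 FREE][12-22 ALLOC][23-54 FREE]
Op 6: c = realloc(c, 7) -> c = 12; heap: [0-10 ALLOC][11-11 FREE][12-18 ALLOC][19-54 FREE]
Free blocks: [1 36] total_free=37 largest=36 -> 100*(37-36)/37 = 100/37 ≈ 2.703 -> rounds to 3

Answer: 3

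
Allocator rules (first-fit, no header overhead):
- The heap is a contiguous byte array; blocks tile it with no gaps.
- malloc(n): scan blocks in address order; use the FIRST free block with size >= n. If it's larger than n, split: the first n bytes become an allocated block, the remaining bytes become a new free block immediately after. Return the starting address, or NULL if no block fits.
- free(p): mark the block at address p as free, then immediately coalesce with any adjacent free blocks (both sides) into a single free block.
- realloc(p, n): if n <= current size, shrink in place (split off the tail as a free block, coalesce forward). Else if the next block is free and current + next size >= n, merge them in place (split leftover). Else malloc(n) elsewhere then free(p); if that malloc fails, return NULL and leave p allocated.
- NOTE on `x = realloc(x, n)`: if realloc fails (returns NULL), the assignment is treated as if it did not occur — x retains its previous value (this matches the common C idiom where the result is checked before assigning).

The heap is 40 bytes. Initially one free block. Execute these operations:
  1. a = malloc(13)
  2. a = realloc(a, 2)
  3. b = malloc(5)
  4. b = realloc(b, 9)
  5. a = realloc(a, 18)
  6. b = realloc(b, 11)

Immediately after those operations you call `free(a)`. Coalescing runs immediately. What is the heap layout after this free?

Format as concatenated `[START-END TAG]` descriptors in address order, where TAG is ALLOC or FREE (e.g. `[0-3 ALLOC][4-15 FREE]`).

Op 1: a = malloc(13) -> a = 0; heap: [0-12 ALLOC][13-39 FREE]
Op 2: a = realloc(a, 2) -> a = 0; heap: [0-1 ALLOC][2-39 FREE]
Op 3: b = malloc(5) -> b = 2; heap: [0-1 ALLOC][2-6 ALLOC][7-39 FREE]
Op 4: b = realloc(b, 9) -> b = 2; heap: [0-1 ALLOC][2-10 ALLOC][11-39 FREE]
Op 5: a = realloc(a, 18) -> a = 11; heap: [0-1 FREE][2-10 ALLOC][11-28 ALLOC][29-39 FREE]
Op 6: b = realloc(b, 11) -> b = 29; heap: [0-10 FREE][11-28 ALLOC][29-39 ALLOC]
free(a): a = 11 -> block [11-28 ALLOC]; mark free, coalesce with adjacent free neighbors -> [0-28 FREE][29-39 ALLOC]

Answer: [0-28 FREE][29-39 ALLOC]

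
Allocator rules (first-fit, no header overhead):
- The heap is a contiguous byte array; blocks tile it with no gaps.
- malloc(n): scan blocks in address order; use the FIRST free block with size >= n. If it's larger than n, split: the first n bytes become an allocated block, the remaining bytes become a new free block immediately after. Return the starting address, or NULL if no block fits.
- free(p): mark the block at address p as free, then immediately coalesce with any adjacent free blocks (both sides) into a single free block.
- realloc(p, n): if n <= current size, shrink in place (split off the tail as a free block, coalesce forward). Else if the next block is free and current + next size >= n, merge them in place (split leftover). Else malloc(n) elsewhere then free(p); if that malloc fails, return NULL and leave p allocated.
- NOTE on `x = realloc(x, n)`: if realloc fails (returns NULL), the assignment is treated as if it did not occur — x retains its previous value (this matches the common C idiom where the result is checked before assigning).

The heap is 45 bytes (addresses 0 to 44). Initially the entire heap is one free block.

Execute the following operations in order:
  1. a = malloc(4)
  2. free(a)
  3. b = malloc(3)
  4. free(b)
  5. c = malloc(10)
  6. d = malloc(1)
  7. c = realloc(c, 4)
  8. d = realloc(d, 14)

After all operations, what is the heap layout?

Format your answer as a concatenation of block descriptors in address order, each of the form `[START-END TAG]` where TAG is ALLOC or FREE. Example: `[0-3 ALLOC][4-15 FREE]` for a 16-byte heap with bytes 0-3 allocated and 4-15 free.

Answer: [0-3 ALLOC][4-9 FREE][10-23 ALLOC][24-44 FREE]

Derivation:
Op 1: a = malloc(4) -> a = 0; heap: [0-3 ALLOC][4-44 FREE]
Op 2: free(a) -> (freed a); heap: [0-44 FREE]
Op 3: b = malloc(3) -> b = 0; heap: [0-2 ALLOC][3-44 FREE]
Op 4: free(b) -> (freed b); heap: [0-44 FREE]
Op 5: c = malloc(10) -> c = 0; heap: [0-9 ALLOC][10-44 FREE]
Op 6: d = malloc(1) -> d = 10; heap: [0-9 ALLOC][10-10 ALLOC][11-44 FREE]
Op 7: c = realloc(c, 4) -> c = 0; heap: [0-3 ALLOC][4-9 FREE][10-10 ALLOC][11-44 FREE]
Op 8: d = realloc(d, 14) -> d = 10; heap: [0-3 ALLOC][4-9 FREE][10-23 ALLOC][24-44 FREE]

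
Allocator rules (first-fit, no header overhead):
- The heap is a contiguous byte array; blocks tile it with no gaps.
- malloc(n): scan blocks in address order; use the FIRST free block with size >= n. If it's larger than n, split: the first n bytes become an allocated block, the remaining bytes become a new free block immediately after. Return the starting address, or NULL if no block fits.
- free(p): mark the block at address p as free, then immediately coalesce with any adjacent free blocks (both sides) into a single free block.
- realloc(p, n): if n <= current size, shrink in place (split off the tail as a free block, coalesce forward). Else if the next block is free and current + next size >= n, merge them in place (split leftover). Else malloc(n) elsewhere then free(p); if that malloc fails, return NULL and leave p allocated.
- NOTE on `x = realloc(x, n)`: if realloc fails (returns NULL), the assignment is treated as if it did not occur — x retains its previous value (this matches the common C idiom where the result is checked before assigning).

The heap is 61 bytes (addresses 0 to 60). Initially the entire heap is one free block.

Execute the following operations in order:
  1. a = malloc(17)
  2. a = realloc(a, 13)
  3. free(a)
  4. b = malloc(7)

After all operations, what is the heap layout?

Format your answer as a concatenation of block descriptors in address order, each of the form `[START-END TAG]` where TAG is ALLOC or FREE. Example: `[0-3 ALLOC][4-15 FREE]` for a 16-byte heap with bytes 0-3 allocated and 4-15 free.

Op 1: a = malloc(17) -> a = 0; heap: [0-16 ALLOC][17-60 FREE]
Op 2: a = realloc(a, 13) -> a = 0; heap: [0-12 ALLOC][13-60 FREE]
Op 3: free(a) -> (freed a); heap: [0-60 FREE]
Op 4: b = malloc(7) -> b = 0; heap: [0-6 ALLOC][7-60 FREE]

Answer: [0-6 ALLOC][7-60 FREE]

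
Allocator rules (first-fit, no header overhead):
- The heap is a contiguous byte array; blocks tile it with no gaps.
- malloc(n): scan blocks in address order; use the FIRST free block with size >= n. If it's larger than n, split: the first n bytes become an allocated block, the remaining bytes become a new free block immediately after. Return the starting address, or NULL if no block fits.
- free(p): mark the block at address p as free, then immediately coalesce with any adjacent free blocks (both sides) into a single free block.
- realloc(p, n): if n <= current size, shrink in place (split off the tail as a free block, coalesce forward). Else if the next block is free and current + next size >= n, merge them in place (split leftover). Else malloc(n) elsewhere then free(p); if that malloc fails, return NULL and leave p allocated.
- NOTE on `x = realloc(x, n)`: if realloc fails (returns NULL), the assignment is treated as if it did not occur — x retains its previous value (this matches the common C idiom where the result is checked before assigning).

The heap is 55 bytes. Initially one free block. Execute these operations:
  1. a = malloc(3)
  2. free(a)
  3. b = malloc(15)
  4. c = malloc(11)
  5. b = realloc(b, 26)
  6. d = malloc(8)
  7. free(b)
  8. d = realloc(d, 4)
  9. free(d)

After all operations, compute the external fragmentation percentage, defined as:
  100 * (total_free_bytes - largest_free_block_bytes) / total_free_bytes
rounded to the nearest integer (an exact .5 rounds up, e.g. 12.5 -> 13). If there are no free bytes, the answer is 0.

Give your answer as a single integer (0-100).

Op 1: a = malloc(3) -> a = 0; heap: [0-2 ALLOC][3-54 FREE]
Op 2: free(a) -> (freed a); heap: [0-54 FREE]
Op 3: b = malloc(15) -> b = 0; heap: [0-14 ALLOC][15-54 FREE]
Op 4: c = malloc(11) -> c = 15; heap: [0-14 ALLOC][15-25 ALLOC][26-54 FREE]
Op 5: b = realloc(b, 26) -> b = 26; heap: [0-14 FREE][15-25 ALLOC][26-51 ALLOC][52-54 FREE]
Op 6: d = malloc(8) -> d = 0; heap: [0-7 ALLOC][8-14 FREE][15-25 ALLOC][26-51 ALLOC][52-54 FREE]
Op 7: free(b) -> (freed b); heap: [0-7 ALLOC][8-14 FREE][15-25 ALLOC][26-54 FREE]
Op 8: d = realloc(d, 4) -> d = 0; heap: [0-3 ALLOC][4-14 FREE][15-25 ALLOC][26-54 FREE]
Op 9: free(d) -> (freed d); heap: [0-14 FREE][15-25 ALLOC][26-54 FREE]
Free blocks: [15 29] total_free=44 largest=29 -> 100*(44-29)/44 = 1500/44 ≈ 34.091 -> rounds to 34

Answer: 34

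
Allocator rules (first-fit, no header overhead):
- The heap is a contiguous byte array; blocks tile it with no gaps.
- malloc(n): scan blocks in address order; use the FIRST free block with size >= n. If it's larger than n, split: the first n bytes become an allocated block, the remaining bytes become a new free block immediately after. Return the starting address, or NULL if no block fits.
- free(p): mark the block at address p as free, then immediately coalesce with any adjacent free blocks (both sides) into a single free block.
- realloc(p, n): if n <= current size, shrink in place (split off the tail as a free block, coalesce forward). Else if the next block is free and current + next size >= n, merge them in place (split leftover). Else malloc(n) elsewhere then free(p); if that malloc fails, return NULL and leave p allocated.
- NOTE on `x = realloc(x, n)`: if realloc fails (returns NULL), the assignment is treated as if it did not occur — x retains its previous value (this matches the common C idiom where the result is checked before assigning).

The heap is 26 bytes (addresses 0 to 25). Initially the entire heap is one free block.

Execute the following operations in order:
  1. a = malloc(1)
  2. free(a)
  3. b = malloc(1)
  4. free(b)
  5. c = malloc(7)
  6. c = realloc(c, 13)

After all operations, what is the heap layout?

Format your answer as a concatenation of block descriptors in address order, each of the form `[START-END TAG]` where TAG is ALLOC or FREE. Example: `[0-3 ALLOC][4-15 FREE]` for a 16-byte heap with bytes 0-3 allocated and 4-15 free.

Op 1: a = malloc(1) -> a = 0; heap: [0-0 ALLOC][1-25 FREE]
Op 2: free(a) -> (freed a); heap: [0-25 FREE]
Op 3: b = malloc(1) -> b = 0; heap: [0-0 ALLOC][1-25 FREE]
Op 4: free(b) -> (freed b); heap: [0-25 FREE]
Op 5: c = malloc(7) -> c = 0; heap: [0-6 ALLOC][7-25 FREE]
Op 6: c = realloc(c, 13) -> c = 0; heap: [0-12 ALLOC][13-25 FREE]

Answer: [0-12 ALLOC][13-25 FREE]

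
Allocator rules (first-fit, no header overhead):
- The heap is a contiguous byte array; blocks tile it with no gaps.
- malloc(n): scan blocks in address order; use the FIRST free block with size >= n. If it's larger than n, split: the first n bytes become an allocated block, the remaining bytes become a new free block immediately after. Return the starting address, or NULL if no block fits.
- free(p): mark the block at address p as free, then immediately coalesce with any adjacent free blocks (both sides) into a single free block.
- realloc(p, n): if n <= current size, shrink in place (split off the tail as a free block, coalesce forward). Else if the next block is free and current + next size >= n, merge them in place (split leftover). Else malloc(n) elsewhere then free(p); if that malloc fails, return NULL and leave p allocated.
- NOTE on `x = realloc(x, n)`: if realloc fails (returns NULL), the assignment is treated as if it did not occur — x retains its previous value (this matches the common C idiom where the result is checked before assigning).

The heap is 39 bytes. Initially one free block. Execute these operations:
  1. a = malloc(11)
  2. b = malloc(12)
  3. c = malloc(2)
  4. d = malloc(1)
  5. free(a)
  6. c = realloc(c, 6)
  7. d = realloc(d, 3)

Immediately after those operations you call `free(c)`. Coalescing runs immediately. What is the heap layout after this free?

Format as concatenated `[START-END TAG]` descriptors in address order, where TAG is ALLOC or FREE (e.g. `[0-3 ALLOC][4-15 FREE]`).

Answer: [0-10 FREE][11-22 ALLOC][23-24 FREE][25-27 ALLOC][28-38 FREE]

Derivation:
Op 1: a = malloc(11) -> a = 0; heap: [0-10 ALLOC][11-38 FREE]
Op 2: b = malloc(12) -> b = 11; heap: [0-10 ALLOC][11-22 ALLOC][23-38 FREE]
Op 3: c = malloc(2) -> c = 23; heap: [0-10 ALLOC][11-22 ALLOC][23-24 ALLOC][25-38 FREE]
Op 4: d = malloc(1) -> d = 25; heap: [0-10 ALLOC][11-22 ALLOC][23-24 ALLOC][25-25 ALLOC][26-38 FREE]
Op 5: free(a) -> (freed a); heap: [0-10 FREE][11-22 ALLOC][23-24 ALLOC][25-25 ALLOC][26-38 FREE]
Op 6: c = realloc(c, 6) -> c = 0; heap: [0-5 ALLOC][6-10 FREE][11-22 ALLOC][23-24 FREE][25-25 ALLOC][26-38 FREE]
Op 7: d = realloc(d, 3) -> d = 25; heap: [0-5 ALLOC][6-10 FREE][11-22 ALLOC][23-24 FREE][25-27 ALLOC][28-38 FREE]
free(c): c = 0 -> block [0-5 ALLOC]; mark free, coalesce with adjacent free neighbors -> [0-10 FREE][11-22 ALLOC][23-24 FREE][25-27 ALLOC][28-38 FREE]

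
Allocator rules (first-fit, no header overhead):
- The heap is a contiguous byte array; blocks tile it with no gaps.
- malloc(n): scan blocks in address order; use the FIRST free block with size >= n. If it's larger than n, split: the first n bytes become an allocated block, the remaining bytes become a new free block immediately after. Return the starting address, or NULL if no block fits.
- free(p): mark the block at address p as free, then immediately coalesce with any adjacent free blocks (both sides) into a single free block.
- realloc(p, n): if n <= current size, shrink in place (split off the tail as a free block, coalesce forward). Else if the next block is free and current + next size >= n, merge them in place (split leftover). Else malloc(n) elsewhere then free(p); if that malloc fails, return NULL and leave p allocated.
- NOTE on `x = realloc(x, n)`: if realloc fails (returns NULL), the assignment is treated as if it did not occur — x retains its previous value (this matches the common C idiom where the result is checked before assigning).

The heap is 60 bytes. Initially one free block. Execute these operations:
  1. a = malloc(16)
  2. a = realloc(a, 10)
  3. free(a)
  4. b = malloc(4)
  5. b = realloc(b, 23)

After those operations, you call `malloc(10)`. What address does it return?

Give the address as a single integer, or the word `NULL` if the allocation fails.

Answer: 23

Derivation:
Op 1: a = malloc(16) -> a = 0; heap: [0-15 ALLOC][16-59 FREE]
Op 2: a = realloc(a, 10) -> a = 0; heap: [0-9 ALLOC][10-59 FREE]
Op 3: free(a) -> (freed a); heap: [0-59 FREE]
Op 4: b = malloc(4) -> b = 0; heap: [0-3 ALLOC][4-59 FREE]
Op 5: b = realloc(b, 23) -> b = 0; heap: [0-22 ALLOC][23-59 FREE]
malloc(10): first-fit scan over [0-22 ALLOC][23-59 FREE] -> 23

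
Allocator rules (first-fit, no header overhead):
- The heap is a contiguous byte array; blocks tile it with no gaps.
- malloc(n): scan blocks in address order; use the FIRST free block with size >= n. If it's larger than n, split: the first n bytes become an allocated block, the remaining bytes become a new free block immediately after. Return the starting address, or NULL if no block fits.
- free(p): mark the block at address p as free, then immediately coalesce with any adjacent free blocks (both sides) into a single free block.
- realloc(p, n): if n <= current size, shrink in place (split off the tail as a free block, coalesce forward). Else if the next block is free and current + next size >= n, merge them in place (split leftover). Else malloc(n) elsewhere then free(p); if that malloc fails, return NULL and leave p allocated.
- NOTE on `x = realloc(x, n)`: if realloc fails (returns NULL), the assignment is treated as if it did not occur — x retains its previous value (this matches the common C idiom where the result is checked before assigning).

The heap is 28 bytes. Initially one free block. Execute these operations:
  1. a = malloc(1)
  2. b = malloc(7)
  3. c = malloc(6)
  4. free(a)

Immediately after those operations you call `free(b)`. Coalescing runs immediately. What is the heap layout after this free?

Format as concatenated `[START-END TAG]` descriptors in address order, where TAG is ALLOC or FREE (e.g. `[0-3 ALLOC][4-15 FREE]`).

Answer: [0-7 FREE][8-13 ALLOC][14-27 FREE]

Derivation:
Op 1: a = malloc(1) -> a = 0; heap: [0-0 ALLOC][1-27 FREE]
Op 2: b = malloc(7) -> b = 1; heap: [0-0 ALLOC][1-7 ALLOC][8-27 FREE]
Op 3: c = malloc(6) -> c = 8; heap: [0-0 ALLOC][1-7 ALLOC][8-13 ALLOC][14-27 FREE]
Op 4: free(a) -> (freed a); heap: [0-0 FREE][1-7 ALLOC][8-13 ALLOC][14-27 FREE]
free(b): b = 1 -> block [1-7 ALLOC]; mark free, coalesce with adjacent free neighbors -> [0-7 FREE][8-13 ALLOC][14-27 FREE]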